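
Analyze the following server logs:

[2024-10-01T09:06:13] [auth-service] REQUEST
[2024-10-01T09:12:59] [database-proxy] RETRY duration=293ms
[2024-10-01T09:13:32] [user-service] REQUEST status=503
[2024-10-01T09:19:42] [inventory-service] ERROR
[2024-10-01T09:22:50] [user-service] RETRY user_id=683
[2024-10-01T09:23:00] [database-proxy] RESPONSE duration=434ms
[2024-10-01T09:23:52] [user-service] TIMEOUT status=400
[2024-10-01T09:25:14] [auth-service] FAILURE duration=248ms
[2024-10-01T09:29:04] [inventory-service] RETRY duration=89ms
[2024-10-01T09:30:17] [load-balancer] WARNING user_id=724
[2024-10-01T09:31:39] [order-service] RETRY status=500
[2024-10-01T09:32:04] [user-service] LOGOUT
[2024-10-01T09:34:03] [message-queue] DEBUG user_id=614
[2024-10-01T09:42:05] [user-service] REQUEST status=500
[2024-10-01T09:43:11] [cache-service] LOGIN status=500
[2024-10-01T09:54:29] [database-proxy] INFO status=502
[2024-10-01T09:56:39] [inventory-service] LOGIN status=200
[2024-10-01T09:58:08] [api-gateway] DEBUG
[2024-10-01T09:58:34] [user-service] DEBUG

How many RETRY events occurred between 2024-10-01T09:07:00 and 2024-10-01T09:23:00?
2

To count events in the time window:

1. Window boundaries: 2024-10-01T09:07:00 to 2024-10-01T09:23:00
2. Filter for RETRY events within this window
3. Count matching events: 2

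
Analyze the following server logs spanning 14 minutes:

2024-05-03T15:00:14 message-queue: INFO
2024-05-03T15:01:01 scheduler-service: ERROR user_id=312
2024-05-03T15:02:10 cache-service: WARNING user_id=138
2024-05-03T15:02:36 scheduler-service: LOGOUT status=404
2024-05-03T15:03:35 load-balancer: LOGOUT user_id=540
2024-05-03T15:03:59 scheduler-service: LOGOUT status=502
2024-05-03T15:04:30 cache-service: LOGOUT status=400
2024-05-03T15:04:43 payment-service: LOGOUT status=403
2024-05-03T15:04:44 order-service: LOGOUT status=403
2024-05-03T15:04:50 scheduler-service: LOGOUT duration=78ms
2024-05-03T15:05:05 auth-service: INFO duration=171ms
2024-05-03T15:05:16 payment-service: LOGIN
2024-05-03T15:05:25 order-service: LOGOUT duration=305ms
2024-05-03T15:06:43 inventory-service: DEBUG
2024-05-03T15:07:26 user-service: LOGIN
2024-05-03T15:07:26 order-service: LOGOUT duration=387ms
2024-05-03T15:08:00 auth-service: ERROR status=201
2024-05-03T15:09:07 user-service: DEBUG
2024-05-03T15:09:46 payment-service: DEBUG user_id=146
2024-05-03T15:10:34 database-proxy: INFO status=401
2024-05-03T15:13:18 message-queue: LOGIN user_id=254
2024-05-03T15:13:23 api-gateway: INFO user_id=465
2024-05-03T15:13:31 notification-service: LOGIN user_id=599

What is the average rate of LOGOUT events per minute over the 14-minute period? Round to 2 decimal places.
0.64

To calculate the rate:

1. Count total LOGOUT events: 9
2. Total time period: 14 minutes
3. Rate = 9 / 14 = 0.64 events per minute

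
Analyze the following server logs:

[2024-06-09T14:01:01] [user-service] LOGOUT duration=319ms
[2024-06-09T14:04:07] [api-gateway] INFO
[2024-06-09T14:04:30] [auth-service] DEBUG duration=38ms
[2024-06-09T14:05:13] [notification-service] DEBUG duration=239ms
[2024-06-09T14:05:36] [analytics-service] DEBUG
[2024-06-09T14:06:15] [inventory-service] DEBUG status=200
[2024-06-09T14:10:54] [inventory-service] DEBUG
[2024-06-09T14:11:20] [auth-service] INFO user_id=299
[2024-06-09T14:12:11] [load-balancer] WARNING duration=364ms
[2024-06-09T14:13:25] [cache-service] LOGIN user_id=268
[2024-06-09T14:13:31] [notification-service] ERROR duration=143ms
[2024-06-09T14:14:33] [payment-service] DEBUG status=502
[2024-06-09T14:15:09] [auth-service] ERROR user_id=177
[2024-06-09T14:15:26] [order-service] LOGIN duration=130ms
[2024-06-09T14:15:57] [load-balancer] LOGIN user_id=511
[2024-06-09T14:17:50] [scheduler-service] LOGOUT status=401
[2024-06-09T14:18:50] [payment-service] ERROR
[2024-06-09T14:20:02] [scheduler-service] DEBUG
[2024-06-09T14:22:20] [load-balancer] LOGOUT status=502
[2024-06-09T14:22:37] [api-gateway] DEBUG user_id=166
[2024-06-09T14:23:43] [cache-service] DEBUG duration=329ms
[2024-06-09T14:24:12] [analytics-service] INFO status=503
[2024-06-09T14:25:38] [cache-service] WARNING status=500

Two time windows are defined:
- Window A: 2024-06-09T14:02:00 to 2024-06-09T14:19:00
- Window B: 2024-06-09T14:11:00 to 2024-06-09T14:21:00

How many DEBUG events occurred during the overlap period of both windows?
1

To find overlap events:

1. Window A: 2024-06-09T14:02:00 to 2024-06-09T14:19:00
2. Window B: 2024-06-09T14:11:00 to 2024-06-09T14:21:00
3. Overlap period: 2024-06-09T14:11:00 to 2024-06-09T14:19:00
4. Count DEBUG events in overlap: 1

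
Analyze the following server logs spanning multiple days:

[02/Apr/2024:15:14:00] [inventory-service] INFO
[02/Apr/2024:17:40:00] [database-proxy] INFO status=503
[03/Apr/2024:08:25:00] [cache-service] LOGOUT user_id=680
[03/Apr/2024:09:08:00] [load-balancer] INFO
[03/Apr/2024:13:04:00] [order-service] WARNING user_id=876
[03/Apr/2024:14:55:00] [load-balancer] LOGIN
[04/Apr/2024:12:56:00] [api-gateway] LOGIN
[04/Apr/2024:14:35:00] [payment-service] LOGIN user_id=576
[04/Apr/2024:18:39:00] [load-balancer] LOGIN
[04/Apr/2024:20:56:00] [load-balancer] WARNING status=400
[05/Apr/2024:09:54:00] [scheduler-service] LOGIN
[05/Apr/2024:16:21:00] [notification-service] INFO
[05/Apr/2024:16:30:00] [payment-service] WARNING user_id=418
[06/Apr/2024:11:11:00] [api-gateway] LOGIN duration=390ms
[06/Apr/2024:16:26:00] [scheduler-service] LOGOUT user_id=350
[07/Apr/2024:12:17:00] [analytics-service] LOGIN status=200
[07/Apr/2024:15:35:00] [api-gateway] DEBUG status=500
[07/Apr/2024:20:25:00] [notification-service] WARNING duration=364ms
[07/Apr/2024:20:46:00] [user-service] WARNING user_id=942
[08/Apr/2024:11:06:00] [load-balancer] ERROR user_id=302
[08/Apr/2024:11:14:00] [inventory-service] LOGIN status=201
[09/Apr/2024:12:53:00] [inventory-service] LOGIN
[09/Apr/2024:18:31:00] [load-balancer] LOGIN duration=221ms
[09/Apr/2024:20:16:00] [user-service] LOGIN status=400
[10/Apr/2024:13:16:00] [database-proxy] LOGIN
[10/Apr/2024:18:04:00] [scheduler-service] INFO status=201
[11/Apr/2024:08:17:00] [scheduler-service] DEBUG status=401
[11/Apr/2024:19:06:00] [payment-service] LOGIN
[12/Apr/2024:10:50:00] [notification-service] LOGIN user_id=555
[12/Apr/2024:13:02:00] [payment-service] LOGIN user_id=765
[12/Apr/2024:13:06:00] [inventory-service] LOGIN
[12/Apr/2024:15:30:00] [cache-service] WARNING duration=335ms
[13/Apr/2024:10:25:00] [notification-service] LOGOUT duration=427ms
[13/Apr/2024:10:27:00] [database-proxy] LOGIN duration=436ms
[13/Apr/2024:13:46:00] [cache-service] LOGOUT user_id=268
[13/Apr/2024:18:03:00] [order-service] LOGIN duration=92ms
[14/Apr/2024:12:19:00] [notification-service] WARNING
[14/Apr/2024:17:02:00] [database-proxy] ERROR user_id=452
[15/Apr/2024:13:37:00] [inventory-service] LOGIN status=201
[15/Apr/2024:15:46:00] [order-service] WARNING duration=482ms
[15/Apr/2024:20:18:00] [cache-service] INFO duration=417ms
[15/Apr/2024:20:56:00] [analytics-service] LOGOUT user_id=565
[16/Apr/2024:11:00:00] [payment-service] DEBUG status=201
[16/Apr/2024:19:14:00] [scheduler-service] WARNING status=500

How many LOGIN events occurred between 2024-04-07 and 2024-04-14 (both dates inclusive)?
12

To filter by date range:

1. Date range: 2024-04-07 through 2024-04-14, both dates inclusive
2. Filter for LOGIN events whose date falls in this range
3. Count matching events: 12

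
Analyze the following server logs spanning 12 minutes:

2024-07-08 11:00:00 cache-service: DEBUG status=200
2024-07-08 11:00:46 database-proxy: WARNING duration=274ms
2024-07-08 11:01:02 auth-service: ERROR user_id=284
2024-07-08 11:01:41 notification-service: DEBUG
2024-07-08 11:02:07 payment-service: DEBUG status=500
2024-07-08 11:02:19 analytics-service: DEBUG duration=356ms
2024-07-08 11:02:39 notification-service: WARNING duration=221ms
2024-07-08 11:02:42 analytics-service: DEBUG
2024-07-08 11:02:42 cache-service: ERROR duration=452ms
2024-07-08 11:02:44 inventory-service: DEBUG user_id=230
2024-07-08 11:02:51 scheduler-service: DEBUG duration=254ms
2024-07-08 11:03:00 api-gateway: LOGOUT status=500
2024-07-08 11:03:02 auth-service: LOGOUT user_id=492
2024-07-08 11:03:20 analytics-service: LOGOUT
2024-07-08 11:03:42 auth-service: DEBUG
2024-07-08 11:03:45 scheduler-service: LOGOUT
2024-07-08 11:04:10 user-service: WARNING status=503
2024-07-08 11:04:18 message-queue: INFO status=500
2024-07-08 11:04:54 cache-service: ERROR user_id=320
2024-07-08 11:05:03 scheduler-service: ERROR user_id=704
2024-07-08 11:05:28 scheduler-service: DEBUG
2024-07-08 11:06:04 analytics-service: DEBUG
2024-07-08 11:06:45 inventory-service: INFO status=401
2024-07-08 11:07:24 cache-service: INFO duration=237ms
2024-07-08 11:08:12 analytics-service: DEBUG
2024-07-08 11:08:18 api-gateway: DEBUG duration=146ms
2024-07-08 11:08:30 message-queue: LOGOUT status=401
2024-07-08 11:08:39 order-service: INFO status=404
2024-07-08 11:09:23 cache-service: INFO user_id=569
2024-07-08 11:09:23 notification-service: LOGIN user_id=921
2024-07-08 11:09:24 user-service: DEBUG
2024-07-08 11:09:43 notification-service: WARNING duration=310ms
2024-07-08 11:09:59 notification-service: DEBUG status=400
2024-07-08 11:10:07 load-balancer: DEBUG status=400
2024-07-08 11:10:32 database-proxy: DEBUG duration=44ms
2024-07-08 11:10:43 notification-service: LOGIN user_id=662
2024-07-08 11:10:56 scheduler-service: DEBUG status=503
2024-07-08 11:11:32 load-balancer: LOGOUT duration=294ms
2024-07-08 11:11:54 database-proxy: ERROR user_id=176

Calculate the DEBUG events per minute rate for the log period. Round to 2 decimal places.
1.42

To calculate the rate:

1. Count total DEBUG events: 17
2. Total time period: 12 minutes
3. Rate = 17 / 12 = 1.42 events per minute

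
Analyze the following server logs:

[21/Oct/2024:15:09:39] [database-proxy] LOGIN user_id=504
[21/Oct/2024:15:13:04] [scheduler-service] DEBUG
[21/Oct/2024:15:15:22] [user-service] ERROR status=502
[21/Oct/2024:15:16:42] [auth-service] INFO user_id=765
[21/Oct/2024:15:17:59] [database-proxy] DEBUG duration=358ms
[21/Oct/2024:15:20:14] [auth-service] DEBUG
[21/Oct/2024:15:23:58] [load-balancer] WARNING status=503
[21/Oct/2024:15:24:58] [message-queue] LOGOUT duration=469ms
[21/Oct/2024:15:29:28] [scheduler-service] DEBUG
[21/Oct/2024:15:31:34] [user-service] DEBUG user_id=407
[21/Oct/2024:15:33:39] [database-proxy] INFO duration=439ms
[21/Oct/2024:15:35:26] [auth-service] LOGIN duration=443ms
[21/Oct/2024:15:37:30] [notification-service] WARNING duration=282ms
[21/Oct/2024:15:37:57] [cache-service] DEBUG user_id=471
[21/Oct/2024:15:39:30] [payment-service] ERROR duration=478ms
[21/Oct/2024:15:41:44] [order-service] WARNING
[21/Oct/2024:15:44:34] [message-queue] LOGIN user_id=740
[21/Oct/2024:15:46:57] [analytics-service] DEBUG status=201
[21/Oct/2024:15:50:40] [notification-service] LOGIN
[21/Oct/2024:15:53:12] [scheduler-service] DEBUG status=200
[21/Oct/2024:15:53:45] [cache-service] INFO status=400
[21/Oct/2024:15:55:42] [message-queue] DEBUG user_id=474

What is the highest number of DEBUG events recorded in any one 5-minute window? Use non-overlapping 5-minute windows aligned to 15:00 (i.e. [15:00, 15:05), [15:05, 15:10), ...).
1

To find the burst window:

1. Divide the log period into non-overlapping 5-minute windows starting at 15:00
2. Count DEBUG events in each window
3. Find the window with maximum count
4. Maximum events in a window: 1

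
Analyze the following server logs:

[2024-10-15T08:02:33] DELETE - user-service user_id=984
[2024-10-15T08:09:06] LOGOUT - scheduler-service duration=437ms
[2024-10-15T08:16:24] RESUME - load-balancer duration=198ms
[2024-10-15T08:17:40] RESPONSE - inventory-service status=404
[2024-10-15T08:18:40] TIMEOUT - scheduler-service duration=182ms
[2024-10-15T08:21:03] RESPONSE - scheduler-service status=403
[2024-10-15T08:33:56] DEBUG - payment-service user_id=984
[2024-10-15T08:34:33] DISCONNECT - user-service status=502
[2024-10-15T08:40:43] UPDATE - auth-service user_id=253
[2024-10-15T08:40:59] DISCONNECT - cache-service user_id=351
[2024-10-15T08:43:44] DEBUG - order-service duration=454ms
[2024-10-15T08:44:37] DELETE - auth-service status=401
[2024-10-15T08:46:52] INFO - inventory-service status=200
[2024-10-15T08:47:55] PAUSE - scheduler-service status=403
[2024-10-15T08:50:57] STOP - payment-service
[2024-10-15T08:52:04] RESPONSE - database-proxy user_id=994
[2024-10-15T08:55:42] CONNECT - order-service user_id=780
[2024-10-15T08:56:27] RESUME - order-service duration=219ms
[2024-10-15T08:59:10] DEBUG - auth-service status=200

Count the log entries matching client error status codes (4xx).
4

To find matching entries:

1. Pattern to match: client error status codes (4xx)
2. Scan each log entry for the pattern
3. Count matches: 4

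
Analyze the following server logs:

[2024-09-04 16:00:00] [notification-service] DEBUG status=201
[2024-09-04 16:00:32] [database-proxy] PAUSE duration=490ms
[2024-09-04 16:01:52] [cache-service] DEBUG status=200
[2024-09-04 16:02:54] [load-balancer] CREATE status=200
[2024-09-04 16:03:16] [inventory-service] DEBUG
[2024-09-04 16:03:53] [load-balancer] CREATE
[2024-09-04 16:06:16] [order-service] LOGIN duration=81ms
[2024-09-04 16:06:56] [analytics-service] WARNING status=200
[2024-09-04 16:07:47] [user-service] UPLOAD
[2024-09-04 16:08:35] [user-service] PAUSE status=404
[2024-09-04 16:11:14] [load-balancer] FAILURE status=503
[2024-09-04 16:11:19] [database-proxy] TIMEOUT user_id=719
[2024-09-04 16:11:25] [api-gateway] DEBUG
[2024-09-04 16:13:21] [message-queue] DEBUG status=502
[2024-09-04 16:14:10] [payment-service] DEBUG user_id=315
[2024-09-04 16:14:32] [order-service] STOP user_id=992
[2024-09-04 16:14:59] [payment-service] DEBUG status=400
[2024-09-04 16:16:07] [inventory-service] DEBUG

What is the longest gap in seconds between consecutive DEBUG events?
489

To find the longest gap:

1. Extract all DEBUG events in chronological order
2. Calculate time differences between consecutive events
3. Find the maximum difference
4. Longest gap: 489 seconds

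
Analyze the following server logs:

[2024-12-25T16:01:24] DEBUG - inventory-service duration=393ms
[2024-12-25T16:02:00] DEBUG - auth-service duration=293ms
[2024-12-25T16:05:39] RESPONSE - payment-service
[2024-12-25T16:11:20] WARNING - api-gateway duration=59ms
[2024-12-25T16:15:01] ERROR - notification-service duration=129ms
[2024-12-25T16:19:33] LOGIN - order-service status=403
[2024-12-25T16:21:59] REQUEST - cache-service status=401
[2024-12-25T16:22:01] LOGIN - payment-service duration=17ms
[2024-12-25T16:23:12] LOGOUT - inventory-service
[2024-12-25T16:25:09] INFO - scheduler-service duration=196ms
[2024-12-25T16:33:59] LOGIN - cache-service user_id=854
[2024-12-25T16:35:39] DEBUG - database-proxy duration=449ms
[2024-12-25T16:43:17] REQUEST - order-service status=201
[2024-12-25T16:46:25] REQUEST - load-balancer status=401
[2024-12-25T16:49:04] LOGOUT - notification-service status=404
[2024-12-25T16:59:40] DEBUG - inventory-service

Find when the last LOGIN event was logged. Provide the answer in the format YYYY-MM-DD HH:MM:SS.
2024-12-25 16:33:59

To find the last event:

1. Filter for all LOGIN events
2. Sort by timestamp
3. Select the last one
4. Timestamp: 2024-12-25 16:33:59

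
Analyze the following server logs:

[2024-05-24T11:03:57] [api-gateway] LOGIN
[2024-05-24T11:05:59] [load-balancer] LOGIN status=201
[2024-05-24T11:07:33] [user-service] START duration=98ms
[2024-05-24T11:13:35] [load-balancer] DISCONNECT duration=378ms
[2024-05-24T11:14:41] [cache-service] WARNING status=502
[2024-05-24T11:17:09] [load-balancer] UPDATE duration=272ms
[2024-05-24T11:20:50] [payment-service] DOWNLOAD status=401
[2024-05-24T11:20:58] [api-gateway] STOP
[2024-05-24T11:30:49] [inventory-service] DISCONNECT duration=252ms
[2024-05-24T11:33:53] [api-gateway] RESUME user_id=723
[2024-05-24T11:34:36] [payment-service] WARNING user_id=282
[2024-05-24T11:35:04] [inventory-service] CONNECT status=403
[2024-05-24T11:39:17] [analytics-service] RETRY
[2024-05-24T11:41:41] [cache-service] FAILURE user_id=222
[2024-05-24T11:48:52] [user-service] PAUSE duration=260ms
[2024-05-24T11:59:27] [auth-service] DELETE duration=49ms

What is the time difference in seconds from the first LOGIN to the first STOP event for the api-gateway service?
1021

To find the time between events:

1. Locate the first LOGIN event for api-gateway: 2024-05-24T11:03:57
2. Locate the first STOP event for api-gateway: 2024-05-24T11:20:58
3. Calculate the difference: 2024-05-24T11:20:58 - 2024-05-24T11:03:57 = 1021 seconds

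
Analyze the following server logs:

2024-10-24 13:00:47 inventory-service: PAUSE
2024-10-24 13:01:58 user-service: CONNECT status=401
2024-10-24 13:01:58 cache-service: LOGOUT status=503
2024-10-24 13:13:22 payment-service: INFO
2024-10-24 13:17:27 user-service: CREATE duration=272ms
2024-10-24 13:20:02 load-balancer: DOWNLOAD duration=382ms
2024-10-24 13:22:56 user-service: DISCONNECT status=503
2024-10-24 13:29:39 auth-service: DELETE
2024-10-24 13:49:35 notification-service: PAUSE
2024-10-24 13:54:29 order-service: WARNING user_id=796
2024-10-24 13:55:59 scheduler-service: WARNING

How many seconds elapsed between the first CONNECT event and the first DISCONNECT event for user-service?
1258

To find the time between events:

1. Locate the first CONNECT event for user-service: 2024-10-24 13:01:58
2. Locate the first DISCONNECT event for user-service: 2024-10-24 13:22:56
3. Calculate the difference: 2024-10-24 13:22:56 - 2024-10-24 13:01:58 = 1258 seconds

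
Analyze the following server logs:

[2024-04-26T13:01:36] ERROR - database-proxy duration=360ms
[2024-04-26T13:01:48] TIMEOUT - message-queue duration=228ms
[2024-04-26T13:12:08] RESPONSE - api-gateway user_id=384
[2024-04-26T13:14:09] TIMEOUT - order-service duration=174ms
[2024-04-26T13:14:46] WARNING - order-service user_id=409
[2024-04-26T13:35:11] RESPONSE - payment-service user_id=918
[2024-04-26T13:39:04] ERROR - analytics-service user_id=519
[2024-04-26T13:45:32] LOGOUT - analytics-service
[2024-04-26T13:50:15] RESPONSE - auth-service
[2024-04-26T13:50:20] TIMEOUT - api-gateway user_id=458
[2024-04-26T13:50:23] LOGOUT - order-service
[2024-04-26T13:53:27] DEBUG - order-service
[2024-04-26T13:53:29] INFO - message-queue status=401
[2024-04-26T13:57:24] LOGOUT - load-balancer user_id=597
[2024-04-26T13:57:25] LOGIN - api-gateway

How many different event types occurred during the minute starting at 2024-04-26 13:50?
3

To count unique event types:

1. Filter events in the minute starting at 2024-04-26 13:50
2. Extract event types from matching entries
3. Count unique types: 3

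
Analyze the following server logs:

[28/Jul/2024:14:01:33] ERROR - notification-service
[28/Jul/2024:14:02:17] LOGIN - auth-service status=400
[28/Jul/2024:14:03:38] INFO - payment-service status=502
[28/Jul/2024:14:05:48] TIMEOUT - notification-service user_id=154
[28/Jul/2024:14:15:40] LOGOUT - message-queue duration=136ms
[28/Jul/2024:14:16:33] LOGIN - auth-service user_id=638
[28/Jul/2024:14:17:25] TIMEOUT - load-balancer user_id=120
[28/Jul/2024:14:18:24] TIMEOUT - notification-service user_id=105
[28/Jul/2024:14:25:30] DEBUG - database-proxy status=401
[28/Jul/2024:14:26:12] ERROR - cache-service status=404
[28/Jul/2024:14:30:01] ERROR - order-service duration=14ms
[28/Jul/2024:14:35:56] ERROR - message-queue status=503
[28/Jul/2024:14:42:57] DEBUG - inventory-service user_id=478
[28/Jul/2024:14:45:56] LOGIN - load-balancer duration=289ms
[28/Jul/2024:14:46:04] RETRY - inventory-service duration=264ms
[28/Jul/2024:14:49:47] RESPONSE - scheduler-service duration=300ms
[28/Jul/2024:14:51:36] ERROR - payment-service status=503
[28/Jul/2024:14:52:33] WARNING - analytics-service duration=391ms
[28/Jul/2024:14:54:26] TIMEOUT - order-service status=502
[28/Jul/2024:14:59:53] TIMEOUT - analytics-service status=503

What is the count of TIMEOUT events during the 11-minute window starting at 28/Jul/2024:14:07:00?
1

To count events in the time window:

1. Window boundaries: 28/Jul/2024:14:07:00 to 28/Jul/2024:14:18:00
2. Filter for TIMEOUT events within this window
3. Count matching events: 1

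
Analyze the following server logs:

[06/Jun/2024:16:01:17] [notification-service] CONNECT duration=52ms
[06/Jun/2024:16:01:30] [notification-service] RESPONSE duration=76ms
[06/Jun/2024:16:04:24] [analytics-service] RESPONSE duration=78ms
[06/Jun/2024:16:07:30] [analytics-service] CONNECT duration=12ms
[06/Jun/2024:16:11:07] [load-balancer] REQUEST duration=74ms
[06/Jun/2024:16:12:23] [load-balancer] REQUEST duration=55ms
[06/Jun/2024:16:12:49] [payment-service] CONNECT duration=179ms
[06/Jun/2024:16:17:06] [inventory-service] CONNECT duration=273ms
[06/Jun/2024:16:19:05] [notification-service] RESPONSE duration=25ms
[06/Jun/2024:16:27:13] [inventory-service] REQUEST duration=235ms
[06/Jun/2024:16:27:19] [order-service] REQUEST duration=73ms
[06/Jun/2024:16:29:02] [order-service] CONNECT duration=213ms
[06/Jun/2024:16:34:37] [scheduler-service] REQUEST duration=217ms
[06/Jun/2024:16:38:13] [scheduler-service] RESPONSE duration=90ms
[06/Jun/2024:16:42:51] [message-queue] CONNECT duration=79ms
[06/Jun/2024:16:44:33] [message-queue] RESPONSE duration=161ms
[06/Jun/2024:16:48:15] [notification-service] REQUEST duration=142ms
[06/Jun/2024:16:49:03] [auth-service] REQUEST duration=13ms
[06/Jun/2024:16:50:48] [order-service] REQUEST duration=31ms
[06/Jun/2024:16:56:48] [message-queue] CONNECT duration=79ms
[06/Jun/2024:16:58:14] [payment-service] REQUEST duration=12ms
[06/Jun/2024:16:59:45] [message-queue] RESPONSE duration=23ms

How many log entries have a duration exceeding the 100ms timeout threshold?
7

To count timeouts:

1. Threshold: 100ms
2. Extract duration from each log entry
3. Count entries where duration > 100
4. Timeout count: 7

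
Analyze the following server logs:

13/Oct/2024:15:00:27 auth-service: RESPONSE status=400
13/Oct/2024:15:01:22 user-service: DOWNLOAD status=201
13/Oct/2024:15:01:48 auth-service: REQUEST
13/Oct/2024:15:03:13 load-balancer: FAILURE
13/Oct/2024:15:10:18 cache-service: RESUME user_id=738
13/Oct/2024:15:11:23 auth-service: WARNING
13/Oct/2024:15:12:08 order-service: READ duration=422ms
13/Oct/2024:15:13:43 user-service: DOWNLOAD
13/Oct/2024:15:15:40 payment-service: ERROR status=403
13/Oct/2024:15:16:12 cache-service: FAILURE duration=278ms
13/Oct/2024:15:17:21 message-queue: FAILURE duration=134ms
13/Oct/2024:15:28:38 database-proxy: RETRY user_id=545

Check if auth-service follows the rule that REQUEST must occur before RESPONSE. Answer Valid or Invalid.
Invalid

To validate ordering:

1. Required order: REQUEST → RESPONSE
2. Rule: REQUEST must occur before RESPONSE
3. Check actual order of events for auth-service
4. Result: Invalid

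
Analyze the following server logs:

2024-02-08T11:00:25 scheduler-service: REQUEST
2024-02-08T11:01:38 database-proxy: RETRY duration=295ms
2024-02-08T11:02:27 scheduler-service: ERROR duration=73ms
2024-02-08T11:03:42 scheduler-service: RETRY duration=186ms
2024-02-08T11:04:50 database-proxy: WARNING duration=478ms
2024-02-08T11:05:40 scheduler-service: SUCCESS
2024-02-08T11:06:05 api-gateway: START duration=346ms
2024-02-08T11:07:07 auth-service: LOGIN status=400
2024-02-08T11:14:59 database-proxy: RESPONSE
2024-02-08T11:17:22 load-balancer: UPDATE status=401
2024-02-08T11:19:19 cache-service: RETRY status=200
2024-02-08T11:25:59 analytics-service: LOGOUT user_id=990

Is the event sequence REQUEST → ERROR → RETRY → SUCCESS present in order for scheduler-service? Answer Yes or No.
Yes

To verify sequence order:

1. Find all events in sequence REQUEST → ERROR → RETRY → SUCCESS for scheduler-service
2. Extract their timestamps
3. Check if timestamps are in ascending order
4. Result: Yes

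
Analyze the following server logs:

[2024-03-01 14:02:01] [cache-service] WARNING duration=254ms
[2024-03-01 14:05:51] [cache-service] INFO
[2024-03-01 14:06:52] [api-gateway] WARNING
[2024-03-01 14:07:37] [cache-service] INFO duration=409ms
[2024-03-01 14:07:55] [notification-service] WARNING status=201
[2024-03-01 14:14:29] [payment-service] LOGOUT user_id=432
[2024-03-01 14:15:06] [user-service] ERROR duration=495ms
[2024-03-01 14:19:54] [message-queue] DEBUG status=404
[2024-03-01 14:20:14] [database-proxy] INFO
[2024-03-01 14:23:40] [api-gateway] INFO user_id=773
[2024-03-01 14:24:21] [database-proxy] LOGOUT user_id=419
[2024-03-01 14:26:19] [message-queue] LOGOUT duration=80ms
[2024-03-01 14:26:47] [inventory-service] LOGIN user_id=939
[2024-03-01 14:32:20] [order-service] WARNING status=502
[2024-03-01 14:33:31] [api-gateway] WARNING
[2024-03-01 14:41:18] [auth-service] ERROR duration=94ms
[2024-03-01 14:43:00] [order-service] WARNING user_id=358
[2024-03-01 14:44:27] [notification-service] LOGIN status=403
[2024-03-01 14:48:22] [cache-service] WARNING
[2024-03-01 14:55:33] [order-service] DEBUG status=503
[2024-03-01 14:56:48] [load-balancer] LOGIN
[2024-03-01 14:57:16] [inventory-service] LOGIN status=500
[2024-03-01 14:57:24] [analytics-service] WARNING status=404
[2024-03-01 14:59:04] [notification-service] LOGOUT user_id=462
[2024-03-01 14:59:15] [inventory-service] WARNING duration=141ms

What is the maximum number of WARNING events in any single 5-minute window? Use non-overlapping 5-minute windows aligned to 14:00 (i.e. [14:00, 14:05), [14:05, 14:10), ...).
2

To find the burst window:

1. Divide the log period into non-overlapping 5-minute windows starting at 14:00
2. Count WARNING events in each window
3. Find the window with maximum count
4. Maximum events in a window: 2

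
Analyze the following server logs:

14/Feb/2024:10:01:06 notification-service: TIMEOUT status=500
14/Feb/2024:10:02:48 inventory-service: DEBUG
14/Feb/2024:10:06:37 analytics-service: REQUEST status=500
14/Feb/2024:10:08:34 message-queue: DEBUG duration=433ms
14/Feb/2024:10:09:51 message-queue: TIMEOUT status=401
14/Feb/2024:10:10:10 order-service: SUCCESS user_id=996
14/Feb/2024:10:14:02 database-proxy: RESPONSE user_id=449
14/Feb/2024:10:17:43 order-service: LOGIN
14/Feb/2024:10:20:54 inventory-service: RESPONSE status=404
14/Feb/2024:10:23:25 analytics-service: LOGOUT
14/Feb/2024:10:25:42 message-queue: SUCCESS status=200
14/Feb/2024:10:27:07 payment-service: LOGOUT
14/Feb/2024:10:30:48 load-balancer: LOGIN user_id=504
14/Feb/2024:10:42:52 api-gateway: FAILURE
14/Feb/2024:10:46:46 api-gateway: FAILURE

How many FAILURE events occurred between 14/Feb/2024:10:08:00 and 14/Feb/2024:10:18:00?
0

To count events in the time window:

1. Window boundaries: 14/Feb/2024:10:08:00 to 14/Feb/2024:10:18:00
2. Filter for FAILURE events within this window
3. Count matching events: 0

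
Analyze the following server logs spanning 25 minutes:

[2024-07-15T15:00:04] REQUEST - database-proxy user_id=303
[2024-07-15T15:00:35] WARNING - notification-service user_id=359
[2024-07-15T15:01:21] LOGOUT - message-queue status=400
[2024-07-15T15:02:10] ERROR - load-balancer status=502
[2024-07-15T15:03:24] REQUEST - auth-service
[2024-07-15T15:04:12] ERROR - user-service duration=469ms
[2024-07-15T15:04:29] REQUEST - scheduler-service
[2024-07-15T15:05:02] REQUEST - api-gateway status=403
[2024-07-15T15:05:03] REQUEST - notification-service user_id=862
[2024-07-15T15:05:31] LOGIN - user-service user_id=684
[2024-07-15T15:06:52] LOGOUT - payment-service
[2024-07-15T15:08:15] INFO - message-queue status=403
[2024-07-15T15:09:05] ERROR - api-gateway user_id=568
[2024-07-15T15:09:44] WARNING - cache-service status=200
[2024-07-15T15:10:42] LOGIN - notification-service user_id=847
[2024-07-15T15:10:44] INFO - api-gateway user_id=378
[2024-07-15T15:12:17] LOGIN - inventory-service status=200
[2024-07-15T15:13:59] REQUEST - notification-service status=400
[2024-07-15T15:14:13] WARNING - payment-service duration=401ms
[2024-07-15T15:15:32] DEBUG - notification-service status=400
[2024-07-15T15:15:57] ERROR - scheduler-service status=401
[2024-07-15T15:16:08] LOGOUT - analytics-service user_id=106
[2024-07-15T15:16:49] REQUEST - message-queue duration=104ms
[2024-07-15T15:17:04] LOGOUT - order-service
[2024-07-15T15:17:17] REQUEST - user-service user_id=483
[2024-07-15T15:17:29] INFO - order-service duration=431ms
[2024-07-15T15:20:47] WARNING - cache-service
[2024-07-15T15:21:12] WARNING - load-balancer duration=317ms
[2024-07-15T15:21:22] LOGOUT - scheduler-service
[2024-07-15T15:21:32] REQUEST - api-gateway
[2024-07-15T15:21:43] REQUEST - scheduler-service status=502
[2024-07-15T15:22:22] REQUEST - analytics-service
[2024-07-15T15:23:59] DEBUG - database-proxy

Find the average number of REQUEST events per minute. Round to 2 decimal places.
0.44

To calculate the rate:

1. Count total REQUEST events: 11
2. Total time period: 25 minutes
3. Rate = 11 / 25 = 0.44 events per minute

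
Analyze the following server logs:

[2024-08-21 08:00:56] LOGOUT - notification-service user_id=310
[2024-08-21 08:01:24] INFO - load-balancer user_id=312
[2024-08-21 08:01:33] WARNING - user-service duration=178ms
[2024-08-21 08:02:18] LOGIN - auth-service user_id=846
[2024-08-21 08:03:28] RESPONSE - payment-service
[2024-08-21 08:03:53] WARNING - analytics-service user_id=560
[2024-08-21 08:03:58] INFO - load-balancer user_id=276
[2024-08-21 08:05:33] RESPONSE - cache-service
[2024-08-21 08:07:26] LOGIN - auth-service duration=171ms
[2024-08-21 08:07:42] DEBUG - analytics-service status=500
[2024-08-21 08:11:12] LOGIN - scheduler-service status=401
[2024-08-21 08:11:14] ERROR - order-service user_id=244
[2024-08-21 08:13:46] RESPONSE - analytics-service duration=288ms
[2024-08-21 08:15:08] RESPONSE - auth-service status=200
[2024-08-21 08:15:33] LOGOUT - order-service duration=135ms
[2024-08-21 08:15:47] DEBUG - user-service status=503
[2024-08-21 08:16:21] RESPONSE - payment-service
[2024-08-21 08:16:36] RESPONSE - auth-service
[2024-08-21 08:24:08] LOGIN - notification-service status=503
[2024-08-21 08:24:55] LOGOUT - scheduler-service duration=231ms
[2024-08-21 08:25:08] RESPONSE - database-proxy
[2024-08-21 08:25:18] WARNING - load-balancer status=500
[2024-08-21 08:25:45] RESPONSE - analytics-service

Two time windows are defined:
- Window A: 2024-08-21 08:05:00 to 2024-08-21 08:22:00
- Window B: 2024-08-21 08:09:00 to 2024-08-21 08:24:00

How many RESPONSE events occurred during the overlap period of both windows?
4

To find overlap events:

1. Window A: 2024-08-21 08:05:00 to 2024-08-21 08:22:00
2. Window B: 2024-08-21 08:09:00 to 2024-08-21 08:24:00
3. Overlap period: 2024-08-21 08:09:00 to 2024-08-21 08:22:00
4. Count RESPONSE events in overlap: 4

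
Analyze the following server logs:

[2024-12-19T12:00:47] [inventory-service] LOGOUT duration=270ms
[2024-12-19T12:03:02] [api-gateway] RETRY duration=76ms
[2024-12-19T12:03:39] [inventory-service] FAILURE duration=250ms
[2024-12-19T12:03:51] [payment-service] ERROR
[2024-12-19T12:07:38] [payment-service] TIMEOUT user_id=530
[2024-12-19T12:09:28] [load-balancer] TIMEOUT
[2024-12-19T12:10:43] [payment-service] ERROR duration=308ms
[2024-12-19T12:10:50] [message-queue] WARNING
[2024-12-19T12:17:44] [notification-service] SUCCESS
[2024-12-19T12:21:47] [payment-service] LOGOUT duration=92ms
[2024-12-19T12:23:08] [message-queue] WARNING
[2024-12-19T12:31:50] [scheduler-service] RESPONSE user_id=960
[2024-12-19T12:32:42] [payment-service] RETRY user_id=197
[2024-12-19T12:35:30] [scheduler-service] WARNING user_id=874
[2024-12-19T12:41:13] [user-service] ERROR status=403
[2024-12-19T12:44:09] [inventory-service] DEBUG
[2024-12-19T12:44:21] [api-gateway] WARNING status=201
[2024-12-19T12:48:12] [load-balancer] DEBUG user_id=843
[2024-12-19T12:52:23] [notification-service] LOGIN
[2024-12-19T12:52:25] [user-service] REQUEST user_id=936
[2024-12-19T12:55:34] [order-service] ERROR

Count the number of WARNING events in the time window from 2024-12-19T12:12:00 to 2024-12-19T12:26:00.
1

To count events in the time window:

1. Window boundaries: 2024-12-19T12:12:00 to 2024-12-19T12:26:00
2. Filter for WARNING events within this window
3. Count matching events: 1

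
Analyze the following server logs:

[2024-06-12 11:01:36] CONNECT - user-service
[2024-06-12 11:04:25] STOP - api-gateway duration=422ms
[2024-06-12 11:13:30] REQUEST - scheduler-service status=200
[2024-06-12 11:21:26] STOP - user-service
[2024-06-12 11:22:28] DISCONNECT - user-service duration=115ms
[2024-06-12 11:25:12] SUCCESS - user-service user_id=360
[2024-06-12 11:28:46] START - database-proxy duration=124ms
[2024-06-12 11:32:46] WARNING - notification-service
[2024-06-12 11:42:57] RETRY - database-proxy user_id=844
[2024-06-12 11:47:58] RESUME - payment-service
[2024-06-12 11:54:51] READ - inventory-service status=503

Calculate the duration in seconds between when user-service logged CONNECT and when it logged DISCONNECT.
1252

To find the time between events:

1. Locate the first CONNECT event for user-service: 2024-06-12 11:01:36
2. Locate the first DISCONNECT event for user-service: 2024-06-12 11:22:28
3. Calculate the difference: 2024-06-12 11:22:28 - 2024-06-12 11:01:36 = 1252 seconds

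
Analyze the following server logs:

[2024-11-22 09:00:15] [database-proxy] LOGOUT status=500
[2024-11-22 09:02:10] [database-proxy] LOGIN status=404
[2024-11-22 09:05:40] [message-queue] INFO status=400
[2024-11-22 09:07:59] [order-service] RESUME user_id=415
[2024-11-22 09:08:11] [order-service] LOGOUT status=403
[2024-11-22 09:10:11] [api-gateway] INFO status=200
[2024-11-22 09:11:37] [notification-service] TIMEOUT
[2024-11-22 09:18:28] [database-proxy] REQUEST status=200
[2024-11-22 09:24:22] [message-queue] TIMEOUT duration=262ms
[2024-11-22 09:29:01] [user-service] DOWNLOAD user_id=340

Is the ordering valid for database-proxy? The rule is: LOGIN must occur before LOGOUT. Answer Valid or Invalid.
Invalid

To validate ordering:

1. Required order: LOGIN → LOGOUT
2. Rule: LOGIN must occur before LOGOUT
3. Check actual order of events for database-proxy
4. Result: Invalid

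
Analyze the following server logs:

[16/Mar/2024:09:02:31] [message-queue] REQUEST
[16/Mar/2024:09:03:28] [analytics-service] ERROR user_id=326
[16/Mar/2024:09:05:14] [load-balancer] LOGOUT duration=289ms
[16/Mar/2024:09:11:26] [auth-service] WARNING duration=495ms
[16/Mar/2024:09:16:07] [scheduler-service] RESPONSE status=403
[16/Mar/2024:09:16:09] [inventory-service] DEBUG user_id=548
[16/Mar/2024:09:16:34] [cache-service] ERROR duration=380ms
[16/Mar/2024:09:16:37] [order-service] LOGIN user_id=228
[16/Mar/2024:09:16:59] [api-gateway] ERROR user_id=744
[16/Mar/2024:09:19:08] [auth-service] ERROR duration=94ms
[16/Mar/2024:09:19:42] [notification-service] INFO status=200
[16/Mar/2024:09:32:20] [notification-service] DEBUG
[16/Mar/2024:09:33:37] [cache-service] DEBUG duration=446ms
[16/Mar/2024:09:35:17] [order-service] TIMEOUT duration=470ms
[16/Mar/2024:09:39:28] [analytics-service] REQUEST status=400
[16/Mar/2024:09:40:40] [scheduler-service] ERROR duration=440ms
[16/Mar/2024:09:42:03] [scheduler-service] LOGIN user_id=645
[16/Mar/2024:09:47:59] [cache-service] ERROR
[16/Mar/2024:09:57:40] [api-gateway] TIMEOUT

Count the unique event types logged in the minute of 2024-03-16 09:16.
4

To count unique event types:

1. Filter events in the minute starting at 2024-03-16 09:16
2. Extract event types from matching entries
3. Count unique types: 4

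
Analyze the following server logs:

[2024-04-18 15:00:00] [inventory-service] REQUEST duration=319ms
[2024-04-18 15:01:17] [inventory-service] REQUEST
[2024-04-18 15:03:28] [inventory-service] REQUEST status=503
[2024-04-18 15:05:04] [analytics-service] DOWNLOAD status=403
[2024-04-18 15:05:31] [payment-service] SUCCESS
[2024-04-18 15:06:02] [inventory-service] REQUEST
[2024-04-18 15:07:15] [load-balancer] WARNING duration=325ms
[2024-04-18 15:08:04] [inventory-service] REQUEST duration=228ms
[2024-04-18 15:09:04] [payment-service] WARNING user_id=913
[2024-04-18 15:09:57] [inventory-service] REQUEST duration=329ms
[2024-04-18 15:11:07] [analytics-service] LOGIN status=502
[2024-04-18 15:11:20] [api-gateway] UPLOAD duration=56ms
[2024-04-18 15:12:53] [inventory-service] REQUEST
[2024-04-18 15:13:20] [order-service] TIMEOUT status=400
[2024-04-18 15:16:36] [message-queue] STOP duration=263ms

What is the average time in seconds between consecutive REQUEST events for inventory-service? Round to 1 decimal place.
128.8

To calculate average interval:

1. Find all REQUEST events for inventory-service in order
2. Calculate time gaps between consecutive events
3. Compute mean of gaps: 773 / 6 = 128.8 seconds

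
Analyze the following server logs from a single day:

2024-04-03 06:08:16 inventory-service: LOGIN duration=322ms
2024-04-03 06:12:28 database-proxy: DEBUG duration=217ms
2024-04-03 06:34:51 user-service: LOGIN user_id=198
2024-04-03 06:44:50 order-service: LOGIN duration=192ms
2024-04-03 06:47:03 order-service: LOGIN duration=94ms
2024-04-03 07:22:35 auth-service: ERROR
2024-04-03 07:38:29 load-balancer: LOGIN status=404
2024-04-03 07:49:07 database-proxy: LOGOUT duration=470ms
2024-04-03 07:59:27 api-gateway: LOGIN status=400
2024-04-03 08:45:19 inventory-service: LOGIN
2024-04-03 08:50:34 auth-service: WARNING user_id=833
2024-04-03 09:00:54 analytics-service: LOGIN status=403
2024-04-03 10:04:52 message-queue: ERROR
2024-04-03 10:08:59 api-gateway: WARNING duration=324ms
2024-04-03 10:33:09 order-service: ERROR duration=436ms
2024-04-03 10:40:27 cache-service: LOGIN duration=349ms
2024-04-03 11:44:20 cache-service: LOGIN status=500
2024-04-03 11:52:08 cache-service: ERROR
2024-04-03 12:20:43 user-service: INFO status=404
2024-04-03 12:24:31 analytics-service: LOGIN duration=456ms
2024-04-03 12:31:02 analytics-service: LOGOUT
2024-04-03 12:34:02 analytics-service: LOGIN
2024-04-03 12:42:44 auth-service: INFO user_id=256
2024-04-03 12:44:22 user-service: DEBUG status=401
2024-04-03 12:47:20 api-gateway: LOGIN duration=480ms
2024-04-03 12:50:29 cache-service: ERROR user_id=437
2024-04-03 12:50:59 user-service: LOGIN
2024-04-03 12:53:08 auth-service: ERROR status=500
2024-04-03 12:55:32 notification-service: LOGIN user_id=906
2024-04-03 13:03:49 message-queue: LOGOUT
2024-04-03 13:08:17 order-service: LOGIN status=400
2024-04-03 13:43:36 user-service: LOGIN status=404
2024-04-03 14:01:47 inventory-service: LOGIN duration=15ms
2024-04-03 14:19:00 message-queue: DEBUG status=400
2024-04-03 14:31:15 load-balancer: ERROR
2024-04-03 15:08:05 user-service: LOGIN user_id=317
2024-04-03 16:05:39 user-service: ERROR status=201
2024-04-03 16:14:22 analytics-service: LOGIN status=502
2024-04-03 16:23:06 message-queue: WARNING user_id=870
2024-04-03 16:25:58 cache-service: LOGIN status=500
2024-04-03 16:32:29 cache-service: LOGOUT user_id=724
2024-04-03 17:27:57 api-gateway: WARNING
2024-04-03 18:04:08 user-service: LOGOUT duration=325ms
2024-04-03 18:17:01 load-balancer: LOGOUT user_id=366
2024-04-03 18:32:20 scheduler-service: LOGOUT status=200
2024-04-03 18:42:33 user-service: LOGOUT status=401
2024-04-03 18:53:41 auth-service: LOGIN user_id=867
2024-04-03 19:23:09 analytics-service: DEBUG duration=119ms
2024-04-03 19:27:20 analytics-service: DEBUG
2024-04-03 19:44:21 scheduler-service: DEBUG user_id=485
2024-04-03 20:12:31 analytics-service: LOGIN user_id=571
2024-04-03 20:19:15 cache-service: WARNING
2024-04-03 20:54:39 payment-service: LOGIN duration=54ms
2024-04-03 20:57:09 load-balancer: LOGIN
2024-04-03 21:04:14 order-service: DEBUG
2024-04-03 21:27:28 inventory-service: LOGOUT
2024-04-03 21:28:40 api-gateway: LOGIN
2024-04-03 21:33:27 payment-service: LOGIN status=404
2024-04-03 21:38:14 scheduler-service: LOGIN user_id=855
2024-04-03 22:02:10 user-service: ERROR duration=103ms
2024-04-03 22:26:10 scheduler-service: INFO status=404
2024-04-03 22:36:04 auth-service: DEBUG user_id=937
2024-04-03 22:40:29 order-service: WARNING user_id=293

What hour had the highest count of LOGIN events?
12

To find the peak hour:

1. Group all LOGIN events by hour
2. Count events in each hour
3. Find hour with maximum count
4. Peak hour: 12 (with 5 events)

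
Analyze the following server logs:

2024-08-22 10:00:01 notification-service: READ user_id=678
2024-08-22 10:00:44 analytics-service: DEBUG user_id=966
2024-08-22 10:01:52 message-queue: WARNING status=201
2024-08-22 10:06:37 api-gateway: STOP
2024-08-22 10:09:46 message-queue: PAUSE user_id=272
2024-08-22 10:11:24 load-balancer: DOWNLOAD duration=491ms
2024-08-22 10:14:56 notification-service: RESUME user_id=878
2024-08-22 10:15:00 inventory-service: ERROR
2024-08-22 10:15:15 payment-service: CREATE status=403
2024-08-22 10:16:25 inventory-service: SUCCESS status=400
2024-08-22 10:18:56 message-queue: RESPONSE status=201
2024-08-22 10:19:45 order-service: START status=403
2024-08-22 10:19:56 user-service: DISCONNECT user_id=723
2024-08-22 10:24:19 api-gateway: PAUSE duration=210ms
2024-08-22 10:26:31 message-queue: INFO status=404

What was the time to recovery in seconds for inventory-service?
85

To calculate recovery time:

1. Find ERROR event for inventory-service: 2024-08-22 10:15:00
2. Find next SUCCESS event for inventory-service: 2024-08-22 10:16:25
3. Recovery time: 2024-08-22 10:16:25 - 2024-08-22 10:15:00 = 85 seconds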